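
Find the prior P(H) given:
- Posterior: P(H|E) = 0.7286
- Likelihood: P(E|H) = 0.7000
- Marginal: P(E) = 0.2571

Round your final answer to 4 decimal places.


From Bayes' theorem: P(H|E) = P(E|H) × P(H) / P(E)

Rearranging for P(H):
P(H) = P(H|E) × P(E) / P(E|H)
     = 0.7286 × 0.2571 / 0.7000
     = 0.18732306 / 0.7000
     = 0.2676


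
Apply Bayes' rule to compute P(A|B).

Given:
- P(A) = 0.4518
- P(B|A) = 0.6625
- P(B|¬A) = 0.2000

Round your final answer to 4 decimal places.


Bayes' theorem: P(A|B) = P(B|A) × P(A) / P(B)

Step 1: Calculate P(B) using law of total probability
P(B) = P(B|A)P(A) + P(B|¬A)P(¬A)
     = 0.6625 × 0.4518 + 0.2000 × 0.5482
     = 0.29931750 + 0.10964000
     = 0.40895750

Step 2: Apply Bayes' theorem
P(A|B) = P(B|A) × P(A) / P(B)
       = 0.29931750 / 0.40895750
       = 0.7319


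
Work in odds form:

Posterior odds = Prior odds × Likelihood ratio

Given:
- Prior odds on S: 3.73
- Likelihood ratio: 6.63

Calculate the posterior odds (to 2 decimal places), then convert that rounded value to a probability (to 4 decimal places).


Step 1: Calculate posterior odds
Posterior odds = Prior odds × LR
               = 3.73 × 6.63
               = 24.73

Step 2: Convert to probability
P(S|E) = Posterior odds / (1 + Posterior odds)
       = 24.73 / (1 + 24.73)
       = 24.73 / 25.73
       = 0.9611

The evidence increased P(S) from 0.7886 to 0.9611.


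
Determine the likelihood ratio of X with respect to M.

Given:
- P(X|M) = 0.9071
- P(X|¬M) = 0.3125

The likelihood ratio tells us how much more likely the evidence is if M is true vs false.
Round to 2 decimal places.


Likelihood Ratio (LR) = P(X|M) / P(X|¬M)

LR = 0.9071 / 0.3125
   = 2.90

The evidence is 2.90 times more likely if M is true than if M is false.
LR > 1, so observing X raises the odds in favor of M.


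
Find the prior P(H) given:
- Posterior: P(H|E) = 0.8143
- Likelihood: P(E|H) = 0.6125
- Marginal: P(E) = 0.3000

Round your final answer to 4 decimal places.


From Bayes' theorem: P(H|E) = P(E|H) × P(H) / P(E)

Rearranging for P(H):
P(H) = P(H|E) × P(E) / P(E|H)
     = 0.8143 × 0.3000 / 0.6125
     = 0.24429000 / 0.6125
     = 0.3988


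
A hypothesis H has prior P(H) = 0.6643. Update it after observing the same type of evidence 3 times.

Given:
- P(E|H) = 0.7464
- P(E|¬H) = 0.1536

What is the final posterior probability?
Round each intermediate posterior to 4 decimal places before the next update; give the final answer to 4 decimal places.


Sequential Bayesian updating:

Initial prior: P(H) = 0.6643

Update 1:
  P(E) = 0.7464 × 0.6643 + 0.1536 × 0.3357 = 0.49583352 + 0.05156352 = 0.54739704
  P(H|E) = 0.49583352 / 0.54739704 = 0.9058

Update 2:
  P(E) = 0.7464 × 0.9058 + 0.1536 × 0.0942 = 0.67608912 + 0.01446912 = 0.69055824
  P(H|E) = 0.67608912 / 0.69055824 = 0.9790

Update 3:
  P(E) = 0.7464 × 0.9790 + 0.1536 × 0.0210 = 0.73072560 + 0.00322560 = 0.73395120
  P(H|E) = 0.73072560 / 0.73395120 = 0.9956

Final posterior: 0.9956


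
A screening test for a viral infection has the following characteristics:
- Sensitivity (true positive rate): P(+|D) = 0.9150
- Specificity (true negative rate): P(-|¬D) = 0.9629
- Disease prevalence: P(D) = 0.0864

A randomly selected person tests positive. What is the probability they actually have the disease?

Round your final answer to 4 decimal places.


Let D = has disease, + = positive test

Given:
- P(D) = 0.0864 (prevalence)
- P(+|D) = 0.9150 (sensitivity)
- P(-|¬D) = 0.9629 (specificity)
- P(+|¬D) = 0.0371 (false positive rate = 1 - specificity)

Step 1: Find P(+)
P(+) = P(+|D)P(D) + P(+|¬D)P(¬D)
     = 0.9150 × 0.0864 + 0.0371 × 0.9136
     = 0.07905600 + 0.03389456
     = 0.11295056

Step 2: Apply Bayes' theorem for P(D|+)
P(D|+) = P(+|D)P(D) / P(+)
       = 0.07905600 / 0.11295056
       = 0.6999


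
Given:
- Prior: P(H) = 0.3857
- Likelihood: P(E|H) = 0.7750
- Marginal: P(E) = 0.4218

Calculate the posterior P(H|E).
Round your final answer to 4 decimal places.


Using Bayes' theorem:

P(H|E) = P(E|H) × P(H) / P(E)
       = 0.7750 × 0.3857 / 0.4218
       = 0.29891750 / 0.4218
       = 0.7087

The evidence strengthens our belief in H.
Prior: 0.3857 → Posterior: 0.7087


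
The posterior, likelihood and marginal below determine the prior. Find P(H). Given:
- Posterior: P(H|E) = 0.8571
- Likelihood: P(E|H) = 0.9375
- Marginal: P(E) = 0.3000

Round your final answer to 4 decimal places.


From Bayes' theorem: P(H|E) = P(E|H) × P(H) / P(E)

Rearranging for P(H):
P(H) = P(H|E) × P(E) / P(E|H)
     = 0.8571 × 0.3000 / 0.9375
     = 0.25713000 / 0.9375
     = 0.2743


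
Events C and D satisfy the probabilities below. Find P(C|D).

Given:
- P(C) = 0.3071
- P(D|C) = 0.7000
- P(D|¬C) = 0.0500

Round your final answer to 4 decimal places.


Bayes' theorem: P(C|D) = P(D|C) × P(C) / P(D)

Step 1: Calculate P(D) using law of total probability
P(D) = P(D|C)P(C) + P(D|¬C)P(¬C)
     = 0.7000 × 0.3071 + 0.0500 × 0.6929
     = 0.21497000 + 0.03464500
     = 0.24961500

Step 2: Apply Bayes' theorem
P(C|D) = P(D|C) × P(C) / P(D)
       = 0.21497000 / 0.24961500
       = 0.8612


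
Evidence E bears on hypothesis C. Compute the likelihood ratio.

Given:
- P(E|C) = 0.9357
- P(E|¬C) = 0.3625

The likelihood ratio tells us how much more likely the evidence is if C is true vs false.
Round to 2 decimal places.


Likelihood Ratio (LR) = P(E|C) / P(E|¬C)

LR = 0.9357 / 0.3625
   = 2.58

The evidence is 2.58 times more likely if C is true than if C is false.
LR > 1, so observing E raises the odds in favor of C.


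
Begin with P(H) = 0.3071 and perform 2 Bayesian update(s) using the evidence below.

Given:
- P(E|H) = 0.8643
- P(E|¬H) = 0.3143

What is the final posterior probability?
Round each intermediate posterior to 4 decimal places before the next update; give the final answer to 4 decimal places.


Sequential Bayesian updating:

Initial prior: P(H) = 0.3071

Update 1:
  P(E) = 0.8643 × 0.3071 + 0.3143 × 0.6929 = 0.26542653 + 0.21777847 = 0.48320500
  P(H|E) = 0.26542653 / 0.48320500 = 0.5493

Update 2:
  P(E) = 0.8643 × 0.5493 + 0.3143 × 0.4507 = 0.47475999 + 0.14165501 = 0.61641500
  P(H|E) = 0.47475999 / 0.61641500 = 0.7702

Final posterior: 0.7702


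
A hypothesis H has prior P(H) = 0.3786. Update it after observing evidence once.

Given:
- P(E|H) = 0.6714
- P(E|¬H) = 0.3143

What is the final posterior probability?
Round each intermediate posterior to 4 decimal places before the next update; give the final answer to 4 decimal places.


Sequential Bayesian updating:

Initial prior: P(H) = 0.3786

Update 1:
  P(E) = 0.6714 × 0.3786 + 0.3143 × 0.6214 = 0.25419204 + 0.19530602 = 0.44949806
  P(H|E) = 0.25419204 / 0.44949806 = 0.5655

Final posterior: 0.5655


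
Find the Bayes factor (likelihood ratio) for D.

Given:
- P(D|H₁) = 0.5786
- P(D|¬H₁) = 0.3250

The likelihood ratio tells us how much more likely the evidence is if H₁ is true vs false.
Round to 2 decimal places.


Likelihood Ratio (LR) = P(D|H₁) / P(D|¬H₁)

LR = 0.5786 / 0.3250
   = 1.78

The evidence is 1.78 times more likely if H₁ is true than if H₁ is false.
Since LR > 1, the evidence supports H₁ over ¬H₁.


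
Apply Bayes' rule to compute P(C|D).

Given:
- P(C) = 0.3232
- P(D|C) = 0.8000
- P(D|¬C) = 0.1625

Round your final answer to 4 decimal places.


Bayes' theorem: P(C|D) = P(D|C) × P(C) / P(D)

Step 1: Calculate P(D) using law of total probability
P(D) = P(D|C)P(C) + P(D|¬C)P(¬C)
     = 0.8000 × 0.3232 + 0.1625 × 0.6768
     = 0.25856000 + 0.10998000
     = 0.36854000

Step 2: Apply Bayes' theorem
P(C|D) = P(D|C) × P(C) / P(D)
       = 0.25856000 / 0.36854000
       = 0.7016


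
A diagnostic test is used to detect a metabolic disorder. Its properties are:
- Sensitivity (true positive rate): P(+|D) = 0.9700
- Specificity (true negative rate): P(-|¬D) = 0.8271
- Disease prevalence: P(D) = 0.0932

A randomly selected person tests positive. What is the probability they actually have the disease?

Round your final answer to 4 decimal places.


Let D = has disease, + = positive test

Given:
- P(D) = 0.0932 (prevalence)
- P(+|D) = 0.9700 (sensitivity)
- P(-|¬D) = 0.8271 (specificity)
- P(+|¬D) = 0.1729 (false positive rate = 1 - specificity)

Step 1: Find P(+)
P(+) = P(+|D)P(D) + P(+|¬D)P(¬D)
     = 0.9700 × 0.0932 + 0.1729 × 0.9068
     = 0.09040400 + 0.15678572
     = 0.24718972

Step 2: Apply Bayes' theorem for P(D|+)
P(D|+) = P(+|D)P(D) / P(+)
       = 0.09040400 / 0.24718972
       = 0.3657


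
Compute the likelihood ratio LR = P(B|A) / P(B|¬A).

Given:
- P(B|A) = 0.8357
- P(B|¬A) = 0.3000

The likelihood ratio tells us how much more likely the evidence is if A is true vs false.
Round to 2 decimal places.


Likelihood Ratio (LR) = P(B|A) / P(B|¬A)

LR = 0.8357 / 0.3000
   = 2.79

The evidence is 2.79 times more likely if A is true than if A is false.
Since LR > 1, the evidence supports A over ¬A.


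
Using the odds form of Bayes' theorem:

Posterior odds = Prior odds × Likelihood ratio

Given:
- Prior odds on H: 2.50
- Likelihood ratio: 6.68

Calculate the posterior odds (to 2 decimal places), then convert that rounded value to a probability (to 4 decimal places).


Step 1: Calculate posterior odds
Posterior odds = Prior odds × LR
               = 2.50 × 6.68
               = 16.70

Step 2: Convert to probability
P(H|E) = Posterior odds / (1 + Posterior odds)
       = 16.70 / (1 + 16.70)
       = 16.70 / 17.70
       = 0.9435

The evidence increased P(H) from 0.7143 to 0.9435.


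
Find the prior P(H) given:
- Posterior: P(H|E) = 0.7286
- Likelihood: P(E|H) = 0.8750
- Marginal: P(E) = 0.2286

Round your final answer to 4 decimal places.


From Bayes' theorem: P(H|E) = P(E|H) × P(H) / P(E)

Rearranging for P(H):
P(H) = P(H|E) × P(E) / P(E|H)
     = 0.7286 × 0.2286 / 0.8750
     = 0.16655796 / 0.8750
     = 0.1904


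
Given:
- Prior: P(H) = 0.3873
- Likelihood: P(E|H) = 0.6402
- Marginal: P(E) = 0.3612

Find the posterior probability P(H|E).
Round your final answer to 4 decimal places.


Using Bayes' theorem:

P(H|E) = P(E|H) × P(H) / P(E)
       = 0.6402 × 0.3873 / 0.3612
       = 0.24794946 / 0.3612
       = 0.6865

The evidence strengthens our belief in H.
Prior: 0.3873 → Posterior: 0.6865


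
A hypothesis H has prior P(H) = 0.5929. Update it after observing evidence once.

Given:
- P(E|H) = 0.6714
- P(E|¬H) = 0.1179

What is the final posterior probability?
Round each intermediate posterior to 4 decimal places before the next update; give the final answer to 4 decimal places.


Sequential Bayesian updating:

Initial prior: P(H) = 0.5929

Update 1:
  P(E) = 0.6714 × 0.5929 + 0.1179 × 0.4071 = 0.39807306 + 0.04799709 = 0.44607015
  P(H|E) = 0.39807306 / 0.44607015 = 0.8924

Final posterior: 0.8924


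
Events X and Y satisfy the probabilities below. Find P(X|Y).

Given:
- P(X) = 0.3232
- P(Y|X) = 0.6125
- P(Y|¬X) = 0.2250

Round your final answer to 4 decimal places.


Bayes' theorem: P(X|Y) = P(Y|X) × P(X) / P(Y)

Step 1: Calculate P(Y) using law of total probability
P(Y) = P(Y|X)P(X) + P(Y|¬X)P(¬X)
     = 0.6125 × 0.3232 + 0.2250 × 0.6768
     = 0.19796000 + 0.15228000
     = 0.35024000

Step 2: Apply Bayes' theorem
P(X|Y) = P(Y|X) × P(X) / P(Y)
       = 0.19796000 / 0.35024000
       = 0.5652


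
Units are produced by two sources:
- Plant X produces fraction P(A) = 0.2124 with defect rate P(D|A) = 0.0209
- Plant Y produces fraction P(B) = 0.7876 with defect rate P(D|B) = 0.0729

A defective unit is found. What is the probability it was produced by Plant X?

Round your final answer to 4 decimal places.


Let A = from Plant X, D = defective

Given:
- P(A) = 0.2124, P(B) = 0.7876
- P(D|A) = 0.0209, P(D|B) = 0.0729

Step 1: Find P(D)
P(D) = P(D|A)P(A) + P(D|B)P(B)
     = 0.0209 × 0.2124 + 0.0729 × 0.7876
     = 0.00443916 + 0.05741604
     = 0.06185520

Step 2: Apply Bayes' theorem
P(A|D) = P(D|A)P(A) / P(D)
       = 0.00443916 / 0.06185520
       = 0.0718


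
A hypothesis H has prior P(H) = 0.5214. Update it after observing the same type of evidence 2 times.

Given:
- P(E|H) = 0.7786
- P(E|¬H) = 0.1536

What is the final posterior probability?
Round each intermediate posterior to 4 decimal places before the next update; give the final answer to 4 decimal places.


Sequential Bayesian updating:

Initial prior: P(H) = 0.5214

Update 1:
  P(E) = 0.7786 × 0.5214 + 0.1536 × 0.4786 = 0.40596204 + 0.07351296 = 0.47947500
  P(H|E) = 0.40596204 / 0.47947500 = 0.8467

Update 2:
  P(E) = 0.7786 × 0.8467 + 0.1536 × 0.1533 = 0.65924062 + 0.02354688 = 0.68278750
  P(H|E) = 0.65924062 / 0.68278750 = 0.9655

Final posterior: 0.9655


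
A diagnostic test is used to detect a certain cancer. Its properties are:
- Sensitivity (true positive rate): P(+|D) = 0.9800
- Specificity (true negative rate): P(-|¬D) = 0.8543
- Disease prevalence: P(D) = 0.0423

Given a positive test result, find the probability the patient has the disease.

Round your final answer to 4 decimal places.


Let D = has disease, + = positive test

Given:
- P(D) = 0.0423 (prevalence)
- P(+|D) = 0.9800 (sensitivity)
- P(-|¬D) = 0.8543 (specificity)
- P(+|¬D) = 0.1457 (false positive rate = 1 - specificity)

Step 1: Find P(+)
P(+) = P(+|D)P(D) + P(+|¬D)P(¬D)
     = 0.9800 × 0.0423 + 0.1457 × 0.9577
     = 0.04145400 + 0.13953689
     = 0.18099089

Step 2: Apply Bayes' theorem for P(D|+)
P(D|+) = P(+|D)P(D) / P(+)
       = 0.04145400 / 0.18099089
       = 0.2290


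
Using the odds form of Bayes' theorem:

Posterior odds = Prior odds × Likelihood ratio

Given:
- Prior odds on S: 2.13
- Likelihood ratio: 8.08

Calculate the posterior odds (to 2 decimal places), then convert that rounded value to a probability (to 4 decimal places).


Step 1: Calculate posterior odds
Posterior odds = Prior odds × LR
               = 2.13 × 8.08
               = 17.21

Step 2: Convert to probability
P(S|E) = Posterior odds / (1 + Posterior odds)
       = 17.21 / (1 + 17.21)
       = 17.21 / 18.21
       = 0.9451

The evidence increased P(S) from 0.6805 to 0.9451.


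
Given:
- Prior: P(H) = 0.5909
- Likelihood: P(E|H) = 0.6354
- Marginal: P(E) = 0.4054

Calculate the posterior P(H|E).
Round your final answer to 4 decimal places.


Using Bayes' theorem:

P(H|E) = P(E|H) × P(H) / P(E)
       = 0.6354 × 0.5909 / 0.4054
       = 0.37545786 / 0.4054
       = 0.9261

The evidence strengthens our belief in H.
Prior: 0.5909 → Posterior: 0.9261


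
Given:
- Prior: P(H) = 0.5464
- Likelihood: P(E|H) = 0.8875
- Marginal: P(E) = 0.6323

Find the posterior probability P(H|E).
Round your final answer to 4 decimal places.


Using Bayes' theorem:

P(H|E) = P(E|H) × P(H) / P(E)
       = 0.8875 × 0.5464 / 0.6323
       = 0.48493000 / 0.6323
       = 0.7669

The evidence strengthens our belief in H.
Prior: 0.5464 → Posterior: 0.7669


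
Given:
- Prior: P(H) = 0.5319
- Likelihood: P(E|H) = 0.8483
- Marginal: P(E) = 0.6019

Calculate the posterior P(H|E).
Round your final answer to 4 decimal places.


Using Bayes' theorem:

P(H|E) = P(E|H) × P(H) / P(E)
       = 0.8483 × 0.5319 / 0.6019
       = 0.45121077 / 0.6019
       = 0.7496

The evidence strengthens our belief in H.
Prior: 0.5319 → Posterior: 0.7496


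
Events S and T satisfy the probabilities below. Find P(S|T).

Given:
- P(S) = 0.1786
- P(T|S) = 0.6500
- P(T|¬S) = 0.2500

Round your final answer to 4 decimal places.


Bayes' theorem: P(S|T) = P(T|S) × P(S) / P(T)

Step 1: Calculate P(T) using law of total probability
P(T) = P(T|S)P(S) + P(T|¬S)P(¬S)
     = 0.6500 × 0.1786 + 0.2500 × 0.8214
     = 0.11609000 + 0.20535000
     = 0.32144000

Step 2: Apply Bayes' theorem
P(S|T) = P(T|S) × P(S) / P(T)
       = 0.11609000 / 0.32144000
       = 0.3612


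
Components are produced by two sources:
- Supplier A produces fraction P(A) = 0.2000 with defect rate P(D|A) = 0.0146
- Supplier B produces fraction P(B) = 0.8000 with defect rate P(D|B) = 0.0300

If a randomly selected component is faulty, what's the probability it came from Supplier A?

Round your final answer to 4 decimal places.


Let A = from Supplier A, D = faulty

Given:
- P(A) = 0.2000, P(B) = 0.8000
- P(D|A) = 0.0146, P(D|B) = 0.0300

Step 1: Find P(D)
P(D) = P(D|A)P(A) + P(D|B)P(B)
     = 0.0146 × 0.2000 + 0.0300 × 0.8000
     = 0.00292000 + 0.02400000
     = 0.02692000

Step 2: Apply Bayes' theorem
P(A|D) = P(D|A)P(A) / P(D)
       = 0.00292000 / 0.02692000
       = 0.1085


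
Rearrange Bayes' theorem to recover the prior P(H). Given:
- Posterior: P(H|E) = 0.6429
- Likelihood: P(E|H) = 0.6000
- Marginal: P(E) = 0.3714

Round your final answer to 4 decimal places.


From Bayes' theorem: P(H|E) = P(E|H) × P(H) / P(E)

Rearranging for P(H):
P(H) = P(H|E) × P(E) / P(E|H)
     = 0.6429 × 0.3714 / 0.6000
     = 0.23877306 / 0.6000
     = 0.3980


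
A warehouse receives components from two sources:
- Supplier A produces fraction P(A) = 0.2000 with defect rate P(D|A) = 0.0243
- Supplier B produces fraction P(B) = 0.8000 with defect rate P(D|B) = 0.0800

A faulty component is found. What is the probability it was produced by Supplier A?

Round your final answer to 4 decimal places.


Let A = from Supplier A, D = faulty

Given:
- P(A) = 0.2000, P(B) = 0.8000
- P(D|A) = 0.0243, P(D|B) = 0.0800

Step 1: Find P(D)
P(D) = P(D|A)P(A) + P(D|B)P(B)
     = 0.0243 × 0.2000 + 0.0800 × 0.8000
     = 0.00486000 + 0.06400000
     = 0.06886000

Step 2: Apply Bayes' theorem
P(A|D) = P(D|A)P(A) / P(D)
       = 0.00486000 / 0.06886000
       = 0.0706


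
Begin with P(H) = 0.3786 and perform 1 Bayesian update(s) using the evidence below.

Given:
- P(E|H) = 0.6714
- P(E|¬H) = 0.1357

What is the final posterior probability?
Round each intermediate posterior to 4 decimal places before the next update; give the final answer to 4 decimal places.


Sequential Bayesian updating:

Initial prior: P(H) = 0.3786

Update 1:
  P(E) = 0.6714 × 0.3786 + 0.1357 × 0.6214 = 0.25419204 + 0.08432398 = 0.33851602
  P(H|E) = 0.25419204 / 0.33851602 = 0.7509

Final posterior: 0.7509


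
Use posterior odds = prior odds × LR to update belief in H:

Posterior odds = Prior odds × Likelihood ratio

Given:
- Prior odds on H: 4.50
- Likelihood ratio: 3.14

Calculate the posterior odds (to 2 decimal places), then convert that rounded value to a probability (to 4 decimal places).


Step 1: Calculate posterior odds
Posterior odds = Prior odds × LR
               = 4.50 × 3.14
               = 14.13

Step 2: Convert to probability
P(H|E) = Posterior odds / (1 + Posterior odds)
       = 14.13 / (1 + 14.13)
       = 14.13 / 15.13
       = 0.9339

The evidence increased P(H) from 0.8182 to 0.9339.


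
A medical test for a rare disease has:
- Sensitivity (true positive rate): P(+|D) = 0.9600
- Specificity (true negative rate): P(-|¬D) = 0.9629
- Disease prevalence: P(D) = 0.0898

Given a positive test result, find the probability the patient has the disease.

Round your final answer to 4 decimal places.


Let D = has disease, + = positive test

Given:
- P(D) = 0.0898 (prevalence)
- P(+|D) = 0.9600 (sensitivity)
- P(-|¬D) = 0.9629 (specificity)
- P(+|¬D) = 0.0371 (false positive rate = 1 - specificity)

Step 1: Find P(+)
P(+) = P(+|D)P(D) + P(+|¬D)P(¬D)
     = 0.9600 × 0.0898 + 0.0371 × 0.9102
     = 0.08620800 + 0.03376842
     = 0.11997642

Step 2: Apply Bayes' theorem for P(D|+)
P(D|+) = P(+|D)P(D) / P(+)
       = 0.08620800 / 0.11997642
       = 0.7185


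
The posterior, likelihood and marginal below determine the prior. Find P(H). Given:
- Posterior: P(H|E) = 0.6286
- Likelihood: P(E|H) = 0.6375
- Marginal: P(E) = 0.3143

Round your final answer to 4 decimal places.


From Bayes' theorem: P(H|E) = P(E|H) × P(H) / P(E)

Rearranging for P(H):
P(H) = P(H|E) × P(E) / P(E|H)
     = 0.6286 × 0.3143 / 0.6375
     = 0.19756898 / 0.6375
     = 0.3099


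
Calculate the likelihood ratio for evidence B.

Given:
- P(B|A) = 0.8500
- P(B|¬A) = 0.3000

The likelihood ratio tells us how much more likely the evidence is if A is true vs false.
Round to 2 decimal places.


Likelihood Ratio (LR) = P(B|A) / P(B|¬A)

LR = 0.8500 / 0.3000
   = 2.83

The evidence is 2.83 times more likely if A is true than if A is false.
LR > 1, so observing B raises the odds in favor of A.


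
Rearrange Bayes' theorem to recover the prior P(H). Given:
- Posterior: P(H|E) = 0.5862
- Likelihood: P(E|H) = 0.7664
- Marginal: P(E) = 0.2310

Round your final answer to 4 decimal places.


From Bayes' theorem: P(H|E) = P(E|H) × P(H) / P(E)

Rearranging for P(H):
P(H) = P(H|E) × P(E) / P(E|H)
     = 0.5862 × 0.2310 / 0.7664
     = 0.13541220 / 0.7664
     = 0.1767


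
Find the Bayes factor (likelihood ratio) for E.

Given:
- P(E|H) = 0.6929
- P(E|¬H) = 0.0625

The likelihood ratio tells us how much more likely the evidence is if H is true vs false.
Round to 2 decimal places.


Likelihood Ratio (LR) = P(E|H) / P(E|¬H)

LR = 0.6929 / 0.0625
   = 11.09

The evidence is 11.09 times more likely if H is true than if H is false.
Since LR > 1, the evidence supports H over ¬H.


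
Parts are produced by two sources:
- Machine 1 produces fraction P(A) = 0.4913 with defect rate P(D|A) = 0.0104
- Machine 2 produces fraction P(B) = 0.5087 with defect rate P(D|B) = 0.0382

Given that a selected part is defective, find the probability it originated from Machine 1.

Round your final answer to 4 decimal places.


Let A = from Machine 1, D = defective

Given:
- P(A) = 0.4913, P(B) = 0.5087
- P(D|A) = 0.0104, P(D|B) = 0.0382

Step 1: Find P(D)
P(D) = P(D|A)P(A) + P(D|B)P(B)
     = 0.0104 × 0.4913 + 0.0382 × 0.5087
     = 0.00510952 + 0.01943234
     = 0.02454186

Step 2: Apply Bayes' theorem
P(A|D) = P(D|A)P(A) / P(D)
       = 0.00510952 / 0.02454186
       = 0.2082


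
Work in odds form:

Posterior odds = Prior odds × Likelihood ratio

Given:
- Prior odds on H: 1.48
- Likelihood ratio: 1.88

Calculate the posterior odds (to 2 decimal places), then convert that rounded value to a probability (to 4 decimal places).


Step 1: Calculate posterior odds
Posterior odds = Prior odds × LR
               = 1.48 × 1.88
               = 2.78

Step 2: Convert to probability
P(H|E) = Posterior odds / (1 + Posterior odds)
       = 2.78 / (1 + 2.78)
       = 2.78 / 3.78
       = 0.7354

The evidence increased P(H) from 0.5968 to 0.7354.


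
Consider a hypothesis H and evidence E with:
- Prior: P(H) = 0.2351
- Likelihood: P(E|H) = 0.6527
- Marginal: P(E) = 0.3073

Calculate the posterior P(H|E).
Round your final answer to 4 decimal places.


Using Bayes' theorem:

P(H|E) = P(E|H) × P(H) / P(E)
       = 0.6527 × 0.2351 / 0.3073
       = 0.15344977 / 0.3073
       = 0.4993

The evidence strengthens our belief in H.
Prior: 0.2351 → Posterior: 0.4993


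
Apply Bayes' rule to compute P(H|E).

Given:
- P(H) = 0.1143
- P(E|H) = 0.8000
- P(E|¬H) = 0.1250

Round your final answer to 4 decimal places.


Bayes' theorem: P(H|E) = P(E|H) × P(H) / P(E)

Step 1: Calculate P(E) using law of total probability
P(E) = P(E|H)P(H) + P(E|¬H)P(¬H)
     = 0.8000 × 0.1143 + 0.1250 × 0.8857
     = 0.09144000 + 0.11071250
     = 0.20215250

Step 2: Apply Bayes' theorem
P(H|E) = P(E|H) × P(H) / P(E)
       = 0.09144000 / 0.20215250
       = 0.4523


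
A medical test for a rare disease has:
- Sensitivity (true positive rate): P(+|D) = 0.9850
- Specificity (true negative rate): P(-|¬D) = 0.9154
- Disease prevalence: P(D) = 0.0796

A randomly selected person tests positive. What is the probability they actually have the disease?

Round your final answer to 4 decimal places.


Let D = has disease, + = positive test

Given:
- P(D) = 0.0796 (prevalence)
- P(+|D) = 0.9850 (sensitivity)
- P(-|¬D) = 0.9154 (specificity)
- P(+|¬D) = 0.0846 (false positive rate = 1 - specificity)

Step 1: Find P(+)
P(+) = P(+|D)P(D) + P(+|¬D)P(¬D)
     = 0.9850 × 0.0796 + 0.0846 × 0.9204
     = 0.07840600 + 0.07786584
     = 0.15627184

Step 2: Apply Bayes' theorem for P(D|+)
P(D|+) = P(+|D)P(D) / P(+)
       = 0.07840600 / 0.15627184
       = 0.5017


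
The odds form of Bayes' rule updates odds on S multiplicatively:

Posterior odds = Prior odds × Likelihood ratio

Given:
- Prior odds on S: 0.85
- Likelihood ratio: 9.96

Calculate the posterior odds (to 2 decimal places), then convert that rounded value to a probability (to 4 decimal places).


Step 1: Calculate posterior odds
Posterior odds = Prior odds × LR
               = 0.85 × 9.96
               = 8.47

Step 2: Convert to probability
P(S|E) = Posterior odds / (1 + Posterior odds)
       = 8.47 / (1 + 8.47)
       = 8.47 / 9.47
       = 0.8944

The evidence increased P(S) from 0.4595 to 0.8944.


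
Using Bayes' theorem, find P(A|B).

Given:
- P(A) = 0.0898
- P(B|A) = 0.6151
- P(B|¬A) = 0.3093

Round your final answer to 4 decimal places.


Bayes' theorem: P(A|B) = P(B|A) × P(A) / P(B)

Step 1: Calculate P(B) using law of total probability
P(B) = P(B|A)P(A) + P(B|¬A)P(¬A)
     = 0.6151 × 0.0898 + 0.3093 × 0.9102
     = 0.05523598 + 0.28152486
     = 0.33676084

Step 2: Apply Bayes' theorem
P(A|B) = P(B|A) × P(A) / P(B)
       = 0.05523598 / 0.33676084
       = 0.1640


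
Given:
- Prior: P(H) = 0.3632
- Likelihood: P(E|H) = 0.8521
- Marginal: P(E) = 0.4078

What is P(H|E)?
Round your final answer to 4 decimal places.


Using Bayes' theorem:

P(H|E) = P(E|H) × P(H) / P(E)
       = 0.8521 × 0.3632 / 0.4078
       = 0.30948272 / 0.4078
       = 0.7589

The evidence strengthens our belief in H.
Prior: 0.3632 → Posterior: 0.7589


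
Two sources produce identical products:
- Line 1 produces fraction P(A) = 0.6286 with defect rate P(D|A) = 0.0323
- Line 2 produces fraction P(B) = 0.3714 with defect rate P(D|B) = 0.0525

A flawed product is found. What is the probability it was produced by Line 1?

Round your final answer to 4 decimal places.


Let A = from Line 1, D = flawed

Given:
- P(A) = 0.6286, P(B) = 0.3714
- P(D|A) = 0.0323, P(D|B) = 0.0525

Step 1: Find P(D)
P(D) = P(D|A)P(A) + P(D|B)P(B)
     = 0.0323 × 0.6286 + 0.0525 × 0.3714
     = 0.02030378 + 0.01949850
     = 0.03980228

Step 2: Apply Bayes' theorem
P(A|D) = P(D|A)P(A) / P(D)
       = 0.02030378 / 0.03980228
       = 0.5101


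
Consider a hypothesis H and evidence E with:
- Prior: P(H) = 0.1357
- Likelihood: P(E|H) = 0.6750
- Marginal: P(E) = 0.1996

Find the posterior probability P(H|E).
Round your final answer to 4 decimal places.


Using Bayes' theorem:

P(H|E) = P(E|H) × P(H) / P(E)
       = 0.6750 × 0.1357 / 0.1996
       = 0.09159750 / 0.1996
       = 0.4589

The evidence strengthens our belief in H.
Prior: 0.1357 → Posterior: 0.4589


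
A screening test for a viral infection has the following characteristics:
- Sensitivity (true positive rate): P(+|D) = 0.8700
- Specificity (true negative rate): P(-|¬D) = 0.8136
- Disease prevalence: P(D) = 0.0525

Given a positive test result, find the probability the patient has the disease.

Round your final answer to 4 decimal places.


Let D = has disease, + = positive test

Given:
- P(D) = 0.0525 (prevalence)
- P(+|D) = 0.8700 (sensitivity)
- P(-|¬D) = 0.8136 (specificity)
- P(+|¬D) = 0.1864 (false positive rate = 1 - specificity)

Step 1: Find P(+)
P(+) = P(+|D)P(D) + P(+|¬D)P(¬D)
     = 0.8700 × 0.0525 + 0.1864 × 0.9475
     = 0.04567500 + 0.17661400
     = 0.22228900

Step 2: Apply Bayes' theorem for P(D|+)
P(D|+) = P(+|D)P(D) / P(+)
       = 0.04567500 / 0.22228900
       = 0.2055


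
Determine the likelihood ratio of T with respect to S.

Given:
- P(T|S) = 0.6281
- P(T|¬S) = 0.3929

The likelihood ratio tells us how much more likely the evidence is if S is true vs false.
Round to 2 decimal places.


Likelihood Ratio (LR) = P(T|S) / P(T|¬S)

LR = 0.6281 / 0.3929
   = 1.60

The evidence is 1.60 times more likely if S is true than if S is false.
Because LR exceeds 1, T is evidence for S.


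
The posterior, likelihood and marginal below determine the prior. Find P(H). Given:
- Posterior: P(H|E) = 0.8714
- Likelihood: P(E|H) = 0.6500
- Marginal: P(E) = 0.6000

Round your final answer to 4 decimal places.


From Bayes' theorem: P(H|E) = P(E|H) × P(H) / P(E)

Rearranging for P(H):
P(H) = P(H|E) × P(E) / P(E|H)
     = 0.8714 × 0.6000 / 0.6500
     = 0.52284000 / 0.6500
     = 0.8044


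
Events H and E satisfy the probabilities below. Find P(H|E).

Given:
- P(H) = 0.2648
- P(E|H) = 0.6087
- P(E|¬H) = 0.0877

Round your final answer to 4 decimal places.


Bayes' theorem: P(H|E) = P(E|H) × P(H) / P(E)

Step 1: Calculate P(E) using law of total probability
P(E) = P(E|H)P(H) + P(E|¬H)P(¬H)
     = 0.6087 × 0.2648 + 0.0877 × 0.7352
     = 0.16118376 + 0.06447704
     = 0.22566080

Step 2: Apply Bayes' theorem
P(H|E) = P(E|H) × P(H) / P(E)
       = 0.16118376 / 0.22566080
       = 0.7143


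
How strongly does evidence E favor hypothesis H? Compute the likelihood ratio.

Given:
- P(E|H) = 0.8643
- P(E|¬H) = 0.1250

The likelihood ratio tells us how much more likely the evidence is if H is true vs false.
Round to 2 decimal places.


Likelihood Ratio (LR) = P(E|H) / P(E|¬H)

LR = 0.8643 / 0.1250
   = 6.91

The evidence is 6.91 times more likely if H is true than if H is false.
Since LR > 1, the evidence supports H over ¬H.


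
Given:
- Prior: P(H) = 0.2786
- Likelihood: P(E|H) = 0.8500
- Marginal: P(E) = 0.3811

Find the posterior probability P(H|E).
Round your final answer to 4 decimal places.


Using Bayes' theorem:

P(H|E) = P(E|H) × P(H) / P(E)
       = 0.8500 × 0.2786 / 0.3811
       = 0.23681000 / 0.3811
       = 0.6214

The evidence strengthens our belief in H.
Prior: 0.2786 → Posterior: 0.6214


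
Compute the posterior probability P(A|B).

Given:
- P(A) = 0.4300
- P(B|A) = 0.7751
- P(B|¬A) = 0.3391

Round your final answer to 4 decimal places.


Bayes' theorem: P(A|B) = P(B|A) × P(A) / P(B)

Step 1: Calculate P(B) using law of total probability
P(B) = P(B|A)P(A) + P(B|¬A)P(¬A)
     = 0.7751 × 0.4300 + 0.3391 × 0.5700
     = 0.33329300 + 0.19328700
     = 0.52658000

Step 2: Apply Bayes' theorem
P(A|B) = P(B|A) × P(A) / P(B)
       = 0.33329300 / 0.52658000
       = 0.6329


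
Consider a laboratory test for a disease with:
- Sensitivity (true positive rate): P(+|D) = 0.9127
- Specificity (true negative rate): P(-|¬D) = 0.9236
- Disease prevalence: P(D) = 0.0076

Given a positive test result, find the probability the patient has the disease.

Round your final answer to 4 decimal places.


Let D = has disease, + = positive test

Given:
- P(D) = 0.0076 (prevalence)
- P(+|D) = 0.9127 (sensitivity)
- P(-|¬D) = 0.9236 (specificity)
- P(+|¬D) = 0.0764 (false positive rate = 1 - specificity)

Step 1: Find P(+)
P(+) = P(+|D)P(D) + P(+|¬D)P(¬D)
     = 0.9127 × 0.0076 + 0.0764 × 0.9924
     = 0.00693652 + 0.07581936
     = 0.08275588

Step 2: Apply Bayes' theorem for P(D|+)
P(D|+) = P(+|D)P(D) / P(+)
       = 0.00693652 / 0.08275588
       = 0.0838


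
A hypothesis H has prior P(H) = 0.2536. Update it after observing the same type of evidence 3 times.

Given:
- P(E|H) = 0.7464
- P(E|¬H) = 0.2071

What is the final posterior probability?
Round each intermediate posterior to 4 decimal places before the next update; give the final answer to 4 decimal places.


Sequential Bayesian updating:

Initial prior: P(H) = 0.2536

Update 1:
  P(E) = 0.7464 × 0.2536 + 0.2071 × 0.7464 = 0.18928704 + 0.15457944 = 0.34386648
  P(H|E) = 0.18928704 / 0.34386648 = 0.5505

Update 2:
  P(E) = 0.7464 × 0.5505 + 0.2071 × 0.4495 = 0.41089320 + 0.09309145 = 0.50398465
  P(H|E) = 0.41089320 / 0.50398465 = 0.8153

Update 3:
  P(E) = 0.7464 × 0.8153 + 0.2071 × 0.1847 = 0.60853992 + 0.03825137 = 0.64679129
  P(H|E) = 0.60853992 / 0.64679129 = 0.9409

Final posterior: 0.9409


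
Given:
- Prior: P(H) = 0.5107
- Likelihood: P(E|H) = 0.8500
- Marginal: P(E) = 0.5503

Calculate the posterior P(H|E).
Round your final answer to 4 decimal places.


Using Bayes' theorem:

P(H|E) = P(E|H) × P(H) / P(E)
       = 0.8500 × 0.5107 / 0.5503
       = 0.43409500 / 0.5503
       = 0.7888

The evidence strengthens our belief in H.
Prior: 0.5107 → Posterior: 0.7888


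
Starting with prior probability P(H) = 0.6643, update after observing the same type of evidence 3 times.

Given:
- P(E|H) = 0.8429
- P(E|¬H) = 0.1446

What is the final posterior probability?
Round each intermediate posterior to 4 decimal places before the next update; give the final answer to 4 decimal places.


Sequential Bayesian updating:

Initial prior: P(H) = 0.6643

Update 1:
  P(E) = 0.8429 × 0.6643 + 0.1446 × 0.3357 = 0.55993847 + 0.04854222 = 0.60848069
  P(H|E) = 0.55993847 / 0.60848069 = 0.9202

Update 2:
  P(E) = 0.8429 × 0.9202 + 0.1446 × 0.0798 = 0.77563658 + 0.01153908 = 0.78717566
  P(H|E) = 0.77563658 / 0.78717566 = 0.9853

Update 3:
  P(E) = 0.8429 × 0.9853 + 0.1446 × 0.0147 = 0.83050937 + 0.00212562 = 0.83263499
  P(H|E) = 0.83050937 / 0.83263499 = 0.9974

Final posterior: 0.9974


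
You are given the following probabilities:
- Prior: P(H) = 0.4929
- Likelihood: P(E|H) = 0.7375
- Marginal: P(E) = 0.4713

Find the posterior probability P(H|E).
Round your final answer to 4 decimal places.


Using Bayes' theorem:

P(H|E) = P(E|H) × P(H) / P(E)
       = 0.7375 × 0.4929 / 0.4713
       = 0.36351375 / 0.4713
       = 0.7713

The evidence strengthens our belief in H.
Prior: 0.4929 → Posterior: 0.7713


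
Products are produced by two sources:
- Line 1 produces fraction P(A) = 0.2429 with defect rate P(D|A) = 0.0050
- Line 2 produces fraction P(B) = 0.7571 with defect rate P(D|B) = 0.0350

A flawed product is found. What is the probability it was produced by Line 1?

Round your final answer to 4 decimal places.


Let A = from Line 1, D = flawed

Given:
- P(A) = 0.2429, P(B) = 0.7571
- P(D|A) = 0.0050, P(D|B) = 0.0350

Step 1: Find P(D)
P(D) = P(D|A)P(A) + P(D|B)P(B)
     = 0.0050 × 0.2429 + 0.0350 × 0.7571
     = 0.00121450 + 0.02649850
     = 0.02771300

Step 2: Apply Bayes' theorem
P(A|D) = P(D|A)P(A) / P(D)
       = 0.00121450 / 0.02771300
       = 0.0438


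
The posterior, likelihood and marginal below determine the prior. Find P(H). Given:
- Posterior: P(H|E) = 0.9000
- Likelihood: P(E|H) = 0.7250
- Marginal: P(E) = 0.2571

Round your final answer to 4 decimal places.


From Bayes' theorem: P(H|E) = P(E|H) × P(H) / P(E)

Rearranging for P(H):
P(H) = P(H|E) × P(E) / P(E|H)
     = 0.9000 × 0.2571 / 0.7250
     = 0.23139000 / 0.7250
     = 0.3192


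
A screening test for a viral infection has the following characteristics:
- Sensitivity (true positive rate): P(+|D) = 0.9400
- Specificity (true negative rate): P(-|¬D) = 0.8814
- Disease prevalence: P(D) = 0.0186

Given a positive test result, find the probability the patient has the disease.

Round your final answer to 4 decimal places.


Let D = has disease, + = positive test

Given:
- P(D) = 0.0186 (prevalence)
- P(+|D) = 0.9400 (sensitivity)
- P(-|¬D) = 0.8814 (specificity)
- P(+|¬D) = 0.1186 (false positive rate = 1 - specificity)

Step 1: Find P(+)
P(+) = P(+|D)P(D) + P(+|¬D)P(¬D)
     = 0.9400 × 0.0186 + 0.1186 × 0.9814
     = 0.01748400 + 0.11639404
     = 0.13387804

Step 2: Apply Bayes' theorem for P(D|+)
P(D|+) = P(+|D)P(D) / P(+)
       = 0.01748400 / 0.13387804
       = 0.1306


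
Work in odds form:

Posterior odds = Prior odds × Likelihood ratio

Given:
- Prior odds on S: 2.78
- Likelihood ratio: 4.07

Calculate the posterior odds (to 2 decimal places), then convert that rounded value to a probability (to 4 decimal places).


Step 1: Calculate posterior odds
Posterior odds = Prior odds × LR
               = 2.78 × 4.07
               = 11.31

Step 2: Convert to probability
P(S|E) = Posterior odds / (1 + Posterior odds)
       = 11.31 / (1 + 11.31)
       = 11.31 / 12.31
       = 0.9188

The evidence increased P(S) from 0.7354 to 0.9188.


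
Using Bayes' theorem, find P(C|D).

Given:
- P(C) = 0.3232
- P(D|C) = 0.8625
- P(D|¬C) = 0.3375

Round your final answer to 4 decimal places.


Bayes' theorem: P(C|D) = P(D|C) × P(C) / P(D)

Step 1: Calculate P(D) using law of total probability
P(D) = P(D|C)P(C) + P(D|¬C)P(¬C)
     = 0.8625 × 0.3232 + 0.3375 × 0.6768
     = 0.27876000 + 0.22842000
     = 0.50718000

Step 2: Apply Bayes' theorem
P(C|D) = P(D|C) × P(C) / P(D)
       = 0.27876000 / 0.50718000
       = 0.5496


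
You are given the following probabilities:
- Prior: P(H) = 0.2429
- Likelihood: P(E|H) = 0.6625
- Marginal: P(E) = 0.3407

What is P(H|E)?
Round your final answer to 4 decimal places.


Using Bayes' theorem:

P(H|E) = P(E|H) × P(H) / P(E)
       = 0.6625 × 0.2429 / 0.3407
       = 0.16092125 / 0.3407
       = 0.4723

The evidence strengthens our belief in H.
Prior: 0.2429 → Posterior: 0.4723


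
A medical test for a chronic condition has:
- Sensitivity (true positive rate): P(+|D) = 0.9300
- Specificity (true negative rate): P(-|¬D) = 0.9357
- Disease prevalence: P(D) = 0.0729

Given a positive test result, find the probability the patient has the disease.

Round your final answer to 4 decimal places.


Let D = has disease, + = positive test

Given:
- P(D) = 0.0729 (prevalence)
- P(+|D) = 0.9300 (sensitivity)
- P(-|¬D) = 0.9357 (specificity)
- P(+|¬D) = 0.0643 (false positive rate = 1 - specificity)

Step 1: Find P(+)
P(+) = P(+|D)P(D) + P(+|¬D)P(¬D)
     = 0.9300 × 0.0729 + 0.0643 × 0.9271
     = 0.06779700 + 0.05961253
     = 0.12740953

Step 2: Apply Bayes' theorem for P(D|+)
P(D|+) = P(+|D)P(D) / P(+)
       = 0.06779700 / 0.12740953
       = 0.5321


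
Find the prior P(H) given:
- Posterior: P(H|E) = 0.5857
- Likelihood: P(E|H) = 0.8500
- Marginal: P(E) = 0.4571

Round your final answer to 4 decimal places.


From Bayes' theorem: P(H|E) = P(E|H) × P(H) / P(E)

Rearranging for P(H):
P(H) = P(H|E) × P(E) / P(E|H)
     = 0.5857 × 0.4571 / 0.8500
     = 0.26772347 / 0.8500
     = 0.3150


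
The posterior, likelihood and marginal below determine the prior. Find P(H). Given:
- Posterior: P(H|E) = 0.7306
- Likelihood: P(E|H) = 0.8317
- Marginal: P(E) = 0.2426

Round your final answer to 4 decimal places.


From Bayes' theorem: P(H|E) = P(E|H) × P(H) / P(E)

Rearranging for P(H):
P(H) = P(H|E) × P(E) / P(E|H)
     = 0.7306 × 0.2426 / 0.8317
     = 0.17724356 / 0.8317
     = 0.2131


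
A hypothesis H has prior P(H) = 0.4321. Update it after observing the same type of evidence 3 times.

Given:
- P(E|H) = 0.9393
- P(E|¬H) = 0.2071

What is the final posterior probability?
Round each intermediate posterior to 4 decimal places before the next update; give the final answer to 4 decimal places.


Sequential Bayesian updating:

Initial prior: P(H) = 0.4321

Update 1:
  P(E) = 0.9393 × 0.4321 + 0.2071 × 0.5679 = 0.40587153 + 0.11761209 = 0.52348362
  P(H|E) = 0.40587153 / 0.52348362 = 0.7753

Update 2:
  P(E) = 0.9393 × 0.7753 + 0.2071 × 0.2247 = 0.72823929 + 0.04653537 = 0.77477466
  P(H|E) = 0.72823929 / 0.77477466 = 0.9399

Update 3:
  P(E) = 0.9393 × 0.9399 + 0.2071 × 0.0601 = 0.88284807 + 0.01244671 = 0.89529478
  P(H|E) = 0.88284807 / 0.89529478 = 0.9861

Final posterior: 0.9861


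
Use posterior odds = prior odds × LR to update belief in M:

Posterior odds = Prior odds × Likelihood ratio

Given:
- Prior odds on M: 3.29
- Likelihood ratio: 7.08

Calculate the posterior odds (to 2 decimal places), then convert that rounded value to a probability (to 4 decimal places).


Step 1: Calculate posterior odds
Posterior odds = Prior odds × LR
               = 3.29 × 7.08
               = 23.29

Step 2: Convert to probability
P(M|E) = Posterior odds / (1 + Posterior odds)
       = 23.29 / (1 + 23.29)
       = 23.29 / 24.29
       = 0.9588

The evidence increased P(M) from 0.7669 to 0.9588.


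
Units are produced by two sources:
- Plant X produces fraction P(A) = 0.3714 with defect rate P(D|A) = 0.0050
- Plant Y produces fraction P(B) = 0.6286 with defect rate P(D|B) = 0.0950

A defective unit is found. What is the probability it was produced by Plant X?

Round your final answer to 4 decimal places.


Let A = from Plant X, D = defective

Given:
- P(A) = 0.3714, P(B) = 0.6286
- P(D|A) = 0.0050, P(D|B) = 0.0950

Step 1: Find P(D)
P(D) = P(D|A)P(A) + P(D|B)P(B)
     = 0.0050 × 0.3714 + 0.0950 × 0.6286
     = 0.00185700 + 0.05971700
     = 0.06157400

Step 2: Apply Bayes' theorem
P(A|D) = P(D|A)P(A) / P(D)
       = 0.00185700 / 0.06157400
       = 0.0302
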